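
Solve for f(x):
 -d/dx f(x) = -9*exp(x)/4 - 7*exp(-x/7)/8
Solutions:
 f(x) = C1 + 9*exp(x)/4 - 49*exp(-x/7)/8


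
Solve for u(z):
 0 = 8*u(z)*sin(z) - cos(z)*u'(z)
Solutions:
 u(z) = C1/cos(z)^8


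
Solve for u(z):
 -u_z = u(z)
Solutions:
 u(z) = C1*exp(-z)


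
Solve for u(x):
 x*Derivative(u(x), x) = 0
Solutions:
 u(x) = C1


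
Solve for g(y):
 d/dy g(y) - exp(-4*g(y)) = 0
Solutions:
 g(y) = log(-I*(C1 + 4*y)^(1/4))
 g(y) = log(I*(C1 + 4*y)^(1/4))
 g(y) = log(-(C1 + 4*y)^(1/4))
 g(y) = log(C1 + 4*y)/4


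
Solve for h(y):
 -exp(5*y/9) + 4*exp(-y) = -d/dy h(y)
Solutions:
 h(y) = C1 + 9*exp(5*y/9)/5 + 4*exp(-y)


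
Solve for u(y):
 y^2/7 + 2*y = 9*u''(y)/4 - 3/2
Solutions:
 u(y) = C1 + C2*y + y^4/189 + 4*y^3/27 + y^2/3


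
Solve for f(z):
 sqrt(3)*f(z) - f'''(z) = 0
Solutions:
 f(z) = C3*exp(3^(1/6)*z) + (C1*sin(3^(2/3)*z/2) + C2*cos(3^(2/3)*z/2))*exp(-3^(1/6)*z/2)


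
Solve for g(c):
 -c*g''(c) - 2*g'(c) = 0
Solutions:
 g(c) = C1 + C2/c


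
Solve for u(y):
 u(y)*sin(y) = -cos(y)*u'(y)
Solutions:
 u(y) = C1*cos(y)


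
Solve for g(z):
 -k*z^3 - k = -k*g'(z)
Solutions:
 g(z) = C1 + z^4/4 + z


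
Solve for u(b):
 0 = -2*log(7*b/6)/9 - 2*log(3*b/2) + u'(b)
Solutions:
 u(b) = C1 + 20*b*log(b)/9 - 20*b/9 - 3*b*log(2) + 2*b*log(7)/9 + b*log(3) + 7*b*log(6)/9


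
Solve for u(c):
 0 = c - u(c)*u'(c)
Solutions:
 u(c) = -sqrt(C1 + c^2)
 u(c) = sqrt(C1 + c^2)


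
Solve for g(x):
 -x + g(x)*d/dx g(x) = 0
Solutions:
 g(x) = -sqrt(C1 + x^2)
 g(x) = sqrt(C1 + x^2)


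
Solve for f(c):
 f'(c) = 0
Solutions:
 f(c) = C1


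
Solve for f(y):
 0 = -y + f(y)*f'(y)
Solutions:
 f(y) = -sqrt(C1 + y^2)
 f(y) = sqrt(C1 + y^2)


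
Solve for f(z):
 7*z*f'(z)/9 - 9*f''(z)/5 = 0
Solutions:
 f(z) = C1 + C2*erfi(sqrt(70)*z/18)


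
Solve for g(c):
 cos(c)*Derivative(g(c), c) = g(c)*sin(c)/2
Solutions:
 g(c) = C1/sqrt(cos(c))


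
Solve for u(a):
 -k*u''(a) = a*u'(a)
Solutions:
 u(a) = C1 + C2*sqrt(k)*erf(sqrt(2)*a*sqrt(1/k)/2)


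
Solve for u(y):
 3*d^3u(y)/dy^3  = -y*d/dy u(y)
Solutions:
 u(y) = C1 + Integral(C2*airyai(-3^(2/3)*y/3) + C3*airybi(-3^(2/3)*y/3), y)


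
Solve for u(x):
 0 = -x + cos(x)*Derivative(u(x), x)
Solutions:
 u(x) = C1 + Integral(x/cos(x), x)


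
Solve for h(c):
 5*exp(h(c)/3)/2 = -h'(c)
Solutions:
 h(c) = 3*log(1/(C1 + 5*c)) + 3*log(6)


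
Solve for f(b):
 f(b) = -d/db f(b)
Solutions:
 f(b) = C1*exp(-b)


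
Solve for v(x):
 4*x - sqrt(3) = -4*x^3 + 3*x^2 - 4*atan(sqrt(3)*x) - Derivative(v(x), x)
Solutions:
 v(x) = C1 - x^4 + x^3 - 2*x^2 - 4*x*atan(sqrt(3)*x) + sqrt(3)*x + 2*sqrt(3)*log(3*x^2 + 1)/3


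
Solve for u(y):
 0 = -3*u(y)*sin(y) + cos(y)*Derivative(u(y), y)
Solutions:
 u(y) = C1/cos(y)^3


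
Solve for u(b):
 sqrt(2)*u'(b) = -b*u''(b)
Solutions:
 u(b) = C1 + C2*b^(1 - sqrt(2))


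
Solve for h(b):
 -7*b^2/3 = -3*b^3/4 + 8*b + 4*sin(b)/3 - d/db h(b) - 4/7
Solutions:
 h(b) = C1 - 3*b^4/16 + 7*b^3/9 + 4*b^2 - 4*b/7 - 4*cos(b)/3


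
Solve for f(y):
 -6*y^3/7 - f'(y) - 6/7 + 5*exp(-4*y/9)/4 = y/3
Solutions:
 f(y) = C1 - 3*y^4/14 - y^2/6 - 6*y/7 - 45*exp(-4*y/9)/16


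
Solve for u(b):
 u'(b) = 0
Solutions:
 u(b) = C1


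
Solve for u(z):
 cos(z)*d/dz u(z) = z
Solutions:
 u(z) = C1 + Integral(z/cos(z), z)


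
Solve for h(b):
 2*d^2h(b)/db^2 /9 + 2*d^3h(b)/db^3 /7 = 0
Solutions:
 h(b) = C1 + C2*b + C3*exp(-7*b/9)


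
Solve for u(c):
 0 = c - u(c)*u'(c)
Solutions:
 u(c) = -sqrt(C1 + c^2)
 u(c) = sqrt(C1 + c^2)


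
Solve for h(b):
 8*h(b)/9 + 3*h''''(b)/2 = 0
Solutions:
 h(b) = (C1*sin(sqrt(2)*3^(1/4)*b/3) + C2*cos(sqrt(2)*3^(1/4)*b/3))*exp(-sqrt(2)*3^(1/4)*b/3) + (C3*sin(sqrt(2)*3^(1/4)*b/3) + C4*cos(sqrt(2)*3^(1/4)*b/3))*exp(sqrt(2)*3^(1/4)*b/3)


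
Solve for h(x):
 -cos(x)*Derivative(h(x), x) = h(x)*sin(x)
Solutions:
 h(x) = C1*cos(x)


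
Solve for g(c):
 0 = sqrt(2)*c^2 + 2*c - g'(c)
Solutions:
 g(c) = C1 + sqrt(2)*c^3/3 + c^2


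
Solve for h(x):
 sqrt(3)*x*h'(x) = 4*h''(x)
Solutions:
 h(x) = C1 + C2*erfi(sqrt(2)*3^(1/4)*x/4)


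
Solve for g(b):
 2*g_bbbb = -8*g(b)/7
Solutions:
 g(b) = (C1*sin(7^(3/4)*b/7) + C2*cos(7^(3/4)*b/7))*exp(-7^(3/4)*b/7) + (C3*sin(7^(3/4)*b/7) + C4*cos(7^(3/4)*b/7))*exp(7^(3/4)*b/7)


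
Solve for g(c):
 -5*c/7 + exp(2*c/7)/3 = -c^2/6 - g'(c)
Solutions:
 g(c) = C1 - c^3/18 + 5*c^2/14 - 7*exp(2*c/7)/6


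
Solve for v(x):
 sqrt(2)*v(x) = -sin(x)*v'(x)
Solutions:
 v(x) = C1*(cos(x) + 1)^(sqrt(2)/2)/(cos(x) - 1)^(sqrt(2)/2)


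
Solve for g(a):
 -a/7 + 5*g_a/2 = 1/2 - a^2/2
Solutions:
 g(a) = C1 - a^3/15 + a^2/35 + a/5


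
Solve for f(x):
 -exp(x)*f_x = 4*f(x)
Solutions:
 f(x) = C1*exp(4*exp(-x))


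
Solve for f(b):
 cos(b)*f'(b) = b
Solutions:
 f(b) = C1 + Integral(b/cos(b), b)


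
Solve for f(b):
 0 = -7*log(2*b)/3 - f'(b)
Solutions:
 f(b) = C1 - 7*b*log(b)/3 - 7*b*log(2)/3 + 7*b/3


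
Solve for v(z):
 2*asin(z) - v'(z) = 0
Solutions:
 v(z) = C1 + 2*z*asin(z) + 2*sqrt(1 - z^2)


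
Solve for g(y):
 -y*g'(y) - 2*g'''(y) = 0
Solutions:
 g(y) = C1 + Integral(C2*airyai(-2^(2/3)*y/2) + C3*airybi(-2^(2/3)*y/2), y)


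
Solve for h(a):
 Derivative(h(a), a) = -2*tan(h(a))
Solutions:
 h(a) = pi - asin(C1*exp(-2*a))
 h(a) = asin(C1*exp(-2*a))


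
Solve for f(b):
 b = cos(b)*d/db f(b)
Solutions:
 f(b) = C1 + Integral(b/cos(b), b)


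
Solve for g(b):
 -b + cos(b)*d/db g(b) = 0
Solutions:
 g(b) = C1 + Integral(b/cos(b), b)


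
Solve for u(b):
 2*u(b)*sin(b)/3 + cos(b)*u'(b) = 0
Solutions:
 u(b) = C1*cos(b)^(2/3)


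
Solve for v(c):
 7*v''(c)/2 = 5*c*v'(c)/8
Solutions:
 v(c) = C1 + C2*erfi(sqrt(70)*c/28)


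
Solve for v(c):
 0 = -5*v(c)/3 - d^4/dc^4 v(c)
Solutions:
 v(c) = (C1*sin(sqrt(2)*3^(3/4)*5^(1/4)*c/6) + C2*cos(sqrt(2)*3^(3/4)*5^(1/4)*c/6))*exp(-sqrt(2)*3^(3/4)*5^(1/4)*c/6) + (C3*sin(sqrt(2)*3^(3/4)*5^(1/4)*c/6) + C4*cos(sqrt(2)*3^(3/4)*5^(1/4)*c/6))*exp(sqrt(2)*3^(3/4)*5^(1/4)*c/6)


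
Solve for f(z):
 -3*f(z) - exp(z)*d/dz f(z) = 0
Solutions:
 f(z) = C1*exp(3*exp(-z))


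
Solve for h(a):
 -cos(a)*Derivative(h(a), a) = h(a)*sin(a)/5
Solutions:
 h(a) = C1*cos(a)^(1/5)


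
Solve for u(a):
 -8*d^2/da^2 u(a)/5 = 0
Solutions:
 u(a) = C1 + C2*a


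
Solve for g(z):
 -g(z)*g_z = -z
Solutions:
 g(z) = -sqrt(C1 + z^2)
 g(z) = sqrt(C1 + z^2)


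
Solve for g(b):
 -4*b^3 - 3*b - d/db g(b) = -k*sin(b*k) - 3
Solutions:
 g(b) = C1 - b^4 - 3*b^2/2 + 3*b - cos(b*k)


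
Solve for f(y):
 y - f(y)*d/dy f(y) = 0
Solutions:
 f(y) = -sqrt(C1 + y^2)
 f(y) = sqrt(C1 + y^2)


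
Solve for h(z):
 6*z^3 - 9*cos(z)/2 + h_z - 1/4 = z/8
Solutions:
 h(z) = C1 - 3*z^4/2 + z^2/16 + z/4 + 9*sin(z)/2


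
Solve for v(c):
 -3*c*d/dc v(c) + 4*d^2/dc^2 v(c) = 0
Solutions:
 v(c) = C1 + C2*erfi(sqrt(6)*c/4)


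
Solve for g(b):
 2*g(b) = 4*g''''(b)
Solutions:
 g(b) = C1*exp(-2^(3/4)*b/2) + C2*exp(2^(3/4)*b/2) + C3*sin(2^(3/4)*b/2) + C4*cos(2^(3/4)*b/2)


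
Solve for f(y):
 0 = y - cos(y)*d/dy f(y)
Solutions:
 f(y) = C1 + Integral(y/cos(y), y)


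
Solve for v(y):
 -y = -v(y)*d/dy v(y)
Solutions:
 v(y) = -sqrt(C1 + y^2)
 v(y) = sqrt(C1 + y^2)


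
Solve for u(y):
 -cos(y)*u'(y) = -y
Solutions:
 u(y) = C1 + Integral(y/cos(y), y)


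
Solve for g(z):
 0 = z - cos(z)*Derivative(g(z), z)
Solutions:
 g(z) = C1 + Integral(z/cos(z), z)


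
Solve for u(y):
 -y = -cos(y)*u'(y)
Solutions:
 u(y) = C1 + Integral(y/cos(y), y)


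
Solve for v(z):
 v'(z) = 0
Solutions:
 v(z) = C1


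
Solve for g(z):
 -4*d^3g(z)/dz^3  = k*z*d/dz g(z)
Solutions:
 g(z) = C1 + Integral(C2*airyai(2^(1/3)*z*(-k)^(1/3)/2) + C3*airybi(2^(1/3)*z*(-k)^(1/3)/2), z)


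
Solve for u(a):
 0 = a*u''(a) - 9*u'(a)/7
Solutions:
 u(a) = C1 + C2*a^(16/7)


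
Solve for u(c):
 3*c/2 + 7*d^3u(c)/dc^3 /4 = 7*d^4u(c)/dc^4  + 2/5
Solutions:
 u(c) = C1 + C2*c + C3*c^2 + C4*exp(c/4) - c^4/28 - 8*c^3/15


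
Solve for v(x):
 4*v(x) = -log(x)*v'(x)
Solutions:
 v(x) = C1*exp(-4*li(x))


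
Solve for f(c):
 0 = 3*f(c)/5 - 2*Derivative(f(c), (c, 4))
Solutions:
 f(c) = C1*exp(-10^(3/4)*3^(1/4)*c/10) + C2*exp(10^(3/4)*3^(1/4)*c/10) + C3*sin(10^(3/4)*3^(1/4)*c/10) + C4*cos(10^(3/4)*3^(1/4)*c/10)


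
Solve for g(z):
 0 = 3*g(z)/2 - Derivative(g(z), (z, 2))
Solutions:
 g(z) = C1*exp(-sqrt(6)*z/2) + C2*exp(sqrt(6)*z/2)


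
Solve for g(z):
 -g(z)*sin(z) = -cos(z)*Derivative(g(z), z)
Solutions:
 g(z) = C1/cos(z)


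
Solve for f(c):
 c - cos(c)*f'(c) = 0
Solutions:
 f(c) = C1 + Integral(c/cos(c), c)


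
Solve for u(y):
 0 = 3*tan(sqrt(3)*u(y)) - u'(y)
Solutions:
 u(y) = sqrt(3)*(pi - asin(C1*exp(3*sqrt(3)*y)))/3
 u(y) = sqrt(3)*asin(C1*exp(3*sqrt(3)*y))/3


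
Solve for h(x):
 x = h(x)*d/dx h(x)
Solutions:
 h(x) = -sqrt(C1 + x^2)
 h(x) = sqrt(C1 + x^2)


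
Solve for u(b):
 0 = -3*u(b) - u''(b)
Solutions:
 u(b) = C1*sin(sqrt(3)*b) + C2*cos(sqrt(3)*b)


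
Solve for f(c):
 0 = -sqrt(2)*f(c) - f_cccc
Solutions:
 f(c) = (C1*sin(2^(5/8)*c/2) + C2*cos(2^(5/8)*c/2))*exp(-2^(5/8)*c/2) + (C3*sin(2^(5/8)*c/2) + C4*cos(2^(5/8)*c/2))*exp(2^(5/8)*c/2)


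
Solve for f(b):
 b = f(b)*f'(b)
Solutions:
 f(b) = -sqrt(C1 + b^2)
 f(b) = sqrt(C1 + b^2)


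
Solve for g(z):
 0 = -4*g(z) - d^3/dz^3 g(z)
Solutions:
 g(z) = C3*exp(-2^(2/3)*z) + (C1*sin(2^(2/3)*sqrt(3)*z/2) + C2*cos(2^(2/3)*sqrt(3)*z/2))*exp(2^(2/3)*z/2)


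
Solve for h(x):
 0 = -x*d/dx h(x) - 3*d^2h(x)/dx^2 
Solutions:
 h(x) = C1 + C2*erf(sqrt(6)*x/6)


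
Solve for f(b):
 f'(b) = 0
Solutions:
 f(b) = C1


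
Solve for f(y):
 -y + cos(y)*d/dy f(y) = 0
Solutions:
 f(y) = C1 + Integral(y/cos(y), y)


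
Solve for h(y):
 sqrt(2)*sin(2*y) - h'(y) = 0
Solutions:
 h(y) = C1 - sqrt(2)*cos(2*y)/2


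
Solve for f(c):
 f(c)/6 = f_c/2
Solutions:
 f(c) = C1*exp(c/3)


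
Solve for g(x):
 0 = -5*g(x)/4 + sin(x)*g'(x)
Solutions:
 g(x) = C1*(cos(x) - 1)^(5/8)/(cos(x) + 1)^(5/8)


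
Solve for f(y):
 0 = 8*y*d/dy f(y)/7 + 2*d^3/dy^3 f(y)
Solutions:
 f(y) = C1 + Integral(C2*airyai(-14^(2/3)*y/7) + C3*airybi(-14^(2/3)*y/7), y)


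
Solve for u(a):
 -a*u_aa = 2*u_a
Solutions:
 u(a) = C1 + C2/a


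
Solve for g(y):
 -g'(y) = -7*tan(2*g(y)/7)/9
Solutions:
 g(y) = -7*asin(C1*exp(2*y/9))/2 + 7*pi/2
 g(y) = 7*asin(C1*exp(2*y/9))/2


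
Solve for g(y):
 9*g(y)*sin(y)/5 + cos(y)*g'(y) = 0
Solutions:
 g(y) = C1*cos(y)^(9/5)


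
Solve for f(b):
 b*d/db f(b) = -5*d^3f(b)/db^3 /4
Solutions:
 f(b) = C1 + Integral(C2*airyai(-10^(2/3)*b/5) + C3*airybi(-10^(2/3)*b/5), b)


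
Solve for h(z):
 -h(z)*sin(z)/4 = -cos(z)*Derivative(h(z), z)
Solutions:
 h(z) = C1/cos(z)^(1/4)


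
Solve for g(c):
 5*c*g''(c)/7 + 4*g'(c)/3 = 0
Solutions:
 g(c) = C1 + C2/c^(13/15)


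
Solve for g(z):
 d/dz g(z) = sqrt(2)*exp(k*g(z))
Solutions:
 g(z) = Piecewise((log(-1/(C1*k + sqrt(2)*k*z))/k, Ne(k, 0)), (nan, True))
 g(z) = Piecewise((C1 + sqrt(2)*z, Eq(k, 0)), (nan, True))


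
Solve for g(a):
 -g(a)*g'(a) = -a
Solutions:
 g(a) = -sqrt(C1 + a^2)
 g(a) = sqrt(C1 + a^2)


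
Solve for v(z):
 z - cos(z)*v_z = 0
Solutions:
 v(z) = C1 + Integral(z/cos(z), z)


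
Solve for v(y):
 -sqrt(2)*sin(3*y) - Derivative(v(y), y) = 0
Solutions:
 v(y) = C1 + sqrt(2)*cos(3*y)/3


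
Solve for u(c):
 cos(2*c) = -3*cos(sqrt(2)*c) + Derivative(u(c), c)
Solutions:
 u(c) = C1 + sin(2*c)/2 + 3*sqrt(2)*sin(sqrt(2)*c)/2


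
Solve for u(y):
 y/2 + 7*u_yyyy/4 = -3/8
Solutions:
 u(y) = C1 + C2*y + C3*y^2 + C4*y^3 - y^5/420 - y^4/112


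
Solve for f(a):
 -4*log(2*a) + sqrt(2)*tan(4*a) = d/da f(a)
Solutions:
 f(a) = C1 - 4*a*log(a) - 4*a*log(2) + 4*a - sqrt(2)*log(cos(4*a))/4


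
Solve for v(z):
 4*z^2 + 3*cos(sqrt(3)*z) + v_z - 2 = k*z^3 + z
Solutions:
 v(z) = C1 + k*z^4/4 - 4*z^3/3 + z^2/2 + 2*z - sqrt(3)*sin(sqrt(3)*z)


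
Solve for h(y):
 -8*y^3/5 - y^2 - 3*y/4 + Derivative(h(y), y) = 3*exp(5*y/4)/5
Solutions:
 h(y) = C1 + 2*y^4/5 + y^3/3 + 3*y^2/8 + 12*exp(5*y/4)/25


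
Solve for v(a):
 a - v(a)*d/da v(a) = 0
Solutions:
 v(a) = -sqrt(C1 + a^2)
 v(a) = sqrt(C1 + a^2)


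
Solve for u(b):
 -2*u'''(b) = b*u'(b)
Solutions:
 u(b) = C1 + Integral(C2*airyai(-2^(2/3)*b/2) + C3*airybi(-2^(2/3)*b/2), b)


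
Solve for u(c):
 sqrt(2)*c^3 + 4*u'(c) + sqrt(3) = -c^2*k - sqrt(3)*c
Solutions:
 u(c) = C1 - sqrt(2)*c^4/16 - c^3*k/12 - sqrt(3)*c^2/8 - sqrt(3)*c/4


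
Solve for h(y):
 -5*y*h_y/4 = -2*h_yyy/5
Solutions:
 h(y) = C1 + Integral(C2*airyai(5^(2/3)*y/2) + C3*airybi(5^(2/3)*y/2), y)


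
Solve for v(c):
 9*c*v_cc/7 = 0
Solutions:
 v(c) = C1 + C2*c


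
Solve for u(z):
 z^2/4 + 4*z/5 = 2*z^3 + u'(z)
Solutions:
 u(z) = C1 - z^4/2 + z^3/12 + 2*z^2/5


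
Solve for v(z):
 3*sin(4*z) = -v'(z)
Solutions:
 v(z) = C1 + 3*cos(4*z)/4


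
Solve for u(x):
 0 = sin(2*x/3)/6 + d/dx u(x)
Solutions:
 u(x) = C1 + cos(2*x/3)/4


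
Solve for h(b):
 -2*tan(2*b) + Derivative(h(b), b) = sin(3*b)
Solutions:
 h(b) = C1 - log(cos(2*b)) - cos(3*b)/3


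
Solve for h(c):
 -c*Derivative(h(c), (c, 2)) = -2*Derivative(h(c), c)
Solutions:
 h(c) = C1 + C2*c^3


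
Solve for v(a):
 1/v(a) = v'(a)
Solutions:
 v(a) = -sqrt(C1 + 2*a)
 v(a) = sqrt(C1 + 2*a)


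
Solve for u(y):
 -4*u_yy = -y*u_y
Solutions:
 u(y) = C1 + C2*erfi(sqrt(2)*y/4)


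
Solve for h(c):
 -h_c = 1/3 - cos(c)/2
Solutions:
 h(c) = C1 - c/3 + sin(c)/2


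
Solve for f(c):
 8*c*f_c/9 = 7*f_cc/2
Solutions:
 f(c) = C1 + C2*erfi(2*sqrt(14)*c/21)


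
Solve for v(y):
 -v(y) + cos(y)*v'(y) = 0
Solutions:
 v(y) = C1*sqrt(sin(y) + 1)/sqrt(sin(y) - 1)


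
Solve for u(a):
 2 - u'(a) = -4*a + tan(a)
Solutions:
 u(a) = C1 + 2*a^2 + 2*a + log(cos(a))


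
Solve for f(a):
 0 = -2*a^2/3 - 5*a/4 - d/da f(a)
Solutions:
 f(a) = C1 - 2*a^3/9 - 5*a^2/8


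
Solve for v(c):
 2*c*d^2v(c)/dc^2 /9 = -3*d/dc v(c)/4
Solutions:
 v(c) = C1 + C2/c^(19/8)


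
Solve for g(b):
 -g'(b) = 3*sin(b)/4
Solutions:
 g(b) = C1 + 3*cos(b)/4


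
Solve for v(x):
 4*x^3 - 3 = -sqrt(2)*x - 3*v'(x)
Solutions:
 v(x) = C1 - x^4/3 - sqrt(2)*x^2/6 + x


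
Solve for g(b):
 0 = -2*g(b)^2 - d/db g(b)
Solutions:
 g(b) = 1/(C1 + 2*b)


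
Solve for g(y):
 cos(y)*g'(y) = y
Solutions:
 g(y) = C1 + Integral(y/cos(y), y)


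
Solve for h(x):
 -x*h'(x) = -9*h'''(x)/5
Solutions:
 h(x) = C1 + Integral(C2*airyai(15^(1/3)*x/3) + C3*airybi(15^(1/3)*x/3), x)


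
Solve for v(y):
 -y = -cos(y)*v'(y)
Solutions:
 v(y) = C1 + Integral(y/cos(y), y)


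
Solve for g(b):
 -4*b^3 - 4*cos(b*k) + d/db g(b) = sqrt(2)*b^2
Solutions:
 g(b) = C1 + b^4 + sqrt(2)*b^3/3 + 4*sin(b*k)/k


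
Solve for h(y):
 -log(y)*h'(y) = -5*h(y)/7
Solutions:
 h(y) = C1*exp(5*li(y)/7)


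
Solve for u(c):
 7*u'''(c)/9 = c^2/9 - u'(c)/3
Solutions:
 u(c) = C1 + C2*sin(sqrt(21)*c/7) + C3*cos(sqrt(21)*c/7) + c^3/9 - 14*c/9


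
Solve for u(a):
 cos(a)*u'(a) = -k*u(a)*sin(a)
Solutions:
 u(a) = C1*exp(k*log(cos(a)))


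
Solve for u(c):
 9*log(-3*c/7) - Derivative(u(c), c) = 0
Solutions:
 u(c) = C1 + 9*c*log(-c) + 9*c*(-log(7) - 1 + log(3))


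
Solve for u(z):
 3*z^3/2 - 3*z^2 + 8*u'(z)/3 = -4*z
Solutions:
 u(z) = C1 - 9*z^4/64 + 3*z^3/8 - 3*z^2/4


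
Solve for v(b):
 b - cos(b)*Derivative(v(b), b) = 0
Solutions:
 v(b) = C1 + Integral(b/cos(b), b)


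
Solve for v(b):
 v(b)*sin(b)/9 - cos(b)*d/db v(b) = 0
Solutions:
 v(b) = C1/cos(b)^(1/9)


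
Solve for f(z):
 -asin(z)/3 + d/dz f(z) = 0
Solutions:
 f(z) = C1 + z*asin(z)/3 + sqrt(1 - z^2)/3


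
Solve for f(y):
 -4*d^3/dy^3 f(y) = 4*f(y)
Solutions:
 f(y) = C3*exp(-y) + (C1*sin(sqrt(3)*y/2) + C2*cos(sqrt(3)*y/2))*exp(y/2)


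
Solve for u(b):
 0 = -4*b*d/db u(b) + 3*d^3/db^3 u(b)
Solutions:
 u(b) = C1 + Integral(C2*airyai(6^(2/3)*b/3) + C3*airybi(6^(2/3)*b/3), b)


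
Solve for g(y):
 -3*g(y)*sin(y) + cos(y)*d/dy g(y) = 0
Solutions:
 g(y) = C1/cos(y)^3


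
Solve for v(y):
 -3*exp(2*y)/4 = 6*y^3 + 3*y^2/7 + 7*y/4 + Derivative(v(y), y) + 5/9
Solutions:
 v(y) = C1 - 3*y^4/2 - y^3/7 - 7*y^2/8 - 5*y/9 - 3*exp(2*y)/8


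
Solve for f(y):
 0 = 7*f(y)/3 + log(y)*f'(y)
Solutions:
 f(y) = C1*exp(-7*li(y)/3)


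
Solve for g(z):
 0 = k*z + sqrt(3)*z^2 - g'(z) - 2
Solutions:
 g(z) = C1 + k*z^2/2 + sqrt(3)*z^3/3 - 2*z


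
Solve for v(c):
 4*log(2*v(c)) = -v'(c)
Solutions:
 Integral(1/(log(_y) + log(2)), (_y, v(c)))/4 = C1 - c


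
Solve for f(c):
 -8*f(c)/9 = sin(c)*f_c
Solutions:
 f(c) = C1*(cos(c) + 1)^(4/9)/(cos(c) - 1)^(4/9)


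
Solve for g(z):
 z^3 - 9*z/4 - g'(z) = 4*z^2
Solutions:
 g(z) = C1 + z^4/4 - 4*z^3/3 - 9*z^2/8


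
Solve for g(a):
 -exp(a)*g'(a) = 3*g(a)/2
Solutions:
 g(a) = C1*exp(3*exp(-a)/2)


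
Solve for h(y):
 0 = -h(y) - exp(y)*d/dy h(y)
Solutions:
 h(y) = C1*exp(exp(-y))


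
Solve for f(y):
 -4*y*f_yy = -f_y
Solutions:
 f(y) = C1 + C2*y^(5/4)


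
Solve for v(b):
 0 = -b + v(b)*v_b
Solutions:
 v(b) = -sqrt(C1 + b^2)
 v(b) = sqrt(C1 + b^2)


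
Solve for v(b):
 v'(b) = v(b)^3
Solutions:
 v(b) = -sqrt(2)*sqrt(-1/(C1 + b))/2
 v(b) = sqrt(2)*sqrt(-1/(C1 + b))/2


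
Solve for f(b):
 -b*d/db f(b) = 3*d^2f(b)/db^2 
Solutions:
 f(b) = C1 + C2*erf(sqrt(6)*b/6)


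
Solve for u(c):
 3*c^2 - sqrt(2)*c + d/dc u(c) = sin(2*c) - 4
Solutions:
 u(c) = C1 - c^3 + sqrt(2)*c^2/2 - 4*c - cos(2*c)/2


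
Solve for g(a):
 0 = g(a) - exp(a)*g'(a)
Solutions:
 g(a) = C1*exp(-exp(-a))


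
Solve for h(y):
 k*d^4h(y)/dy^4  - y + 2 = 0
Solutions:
 h(y) = C1 + C2*y + C3*y^2 + C4*y^3 + y^5/(120*k) - y^4/(12*k)


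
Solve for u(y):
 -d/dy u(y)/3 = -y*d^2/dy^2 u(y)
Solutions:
 u(y) = C1 + C2*y^(4/3)


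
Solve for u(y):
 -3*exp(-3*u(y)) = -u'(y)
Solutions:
 u(y) = log(C1 + 9*y)/3
 u(y) = log((-3^(1/3) - 3^(5/6)*I)*(C1 + 3*y)^(1/3)/2)
 u(y) = log((-3^(1/3) + 3^(5/6)*I)*(C1 + 3*y)^(1/3)/2)


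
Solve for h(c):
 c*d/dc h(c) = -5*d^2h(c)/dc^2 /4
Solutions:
 h(c) = C1 + C2*erf(sqrt(10)*c/5)


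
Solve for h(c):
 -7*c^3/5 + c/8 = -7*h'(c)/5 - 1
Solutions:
 h(c) = C1 + c^4/4 - 5*c^2/112 - 5*c/7


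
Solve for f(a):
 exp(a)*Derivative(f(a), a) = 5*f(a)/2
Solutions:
 f(a) = C1*exp(-5*exp(-a)/2)


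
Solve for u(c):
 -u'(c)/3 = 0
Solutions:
 u(c) = C1


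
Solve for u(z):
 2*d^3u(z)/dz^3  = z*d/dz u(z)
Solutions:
 u(z) = C1 + Integral(C2*airyai(2^(2/3)*z/2) + C3*airybi(2^(2/3)*z/2), z)


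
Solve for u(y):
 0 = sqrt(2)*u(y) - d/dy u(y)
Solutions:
 u(y) = C1*exp(sqrt(2)*y)


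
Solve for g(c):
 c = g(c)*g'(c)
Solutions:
 g(c) = -sqrt(C1 + c^2)
 g(c) = sqrt(C1 + c^2)


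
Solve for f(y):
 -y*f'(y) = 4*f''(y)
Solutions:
 f(y) = C1 + C2*erf(sqrt(2)*y/4)


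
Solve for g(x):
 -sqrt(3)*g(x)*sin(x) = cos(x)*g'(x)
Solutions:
 g(x) = C1*cos(x)^(sqrt(3))


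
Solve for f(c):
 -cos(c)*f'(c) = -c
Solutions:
 f(c) = C1 + Integral(c/cos(c), c)


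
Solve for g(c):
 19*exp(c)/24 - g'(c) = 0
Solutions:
 g(c) = C1 + 19*exp(c)/24


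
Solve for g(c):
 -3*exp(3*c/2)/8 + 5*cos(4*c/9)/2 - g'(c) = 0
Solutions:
 g(c) = C1 - exp(3*c/2)/4 + 45*sin(4*c/9)/8


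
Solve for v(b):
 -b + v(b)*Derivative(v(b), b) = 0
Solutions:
 v(b) = -sqrt(C1 + b^2)
 v(b) = sqrt(C1 + b^2)


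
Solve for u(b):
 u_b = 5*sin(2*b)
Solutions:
 u(b) = C1 - 5*cos(2*b)/2


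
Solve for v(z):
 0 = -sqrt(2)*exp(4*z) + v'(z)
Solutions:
 v(z) = C1 + sqrt(2)*exp(4*z)/4


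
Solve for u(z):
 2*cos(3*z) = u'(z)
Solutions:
 u(z) = C1 + 2*sin(3*z)/3


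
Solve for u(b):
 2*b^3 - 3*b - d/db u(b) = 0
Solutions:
 u(b) = C1 + b^4/2 - 3*b^2/2


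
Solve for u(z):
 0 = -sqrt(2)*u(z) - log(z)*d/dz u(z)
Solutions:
 u(z) = C1*exp(-sqrt(2)*li(z))


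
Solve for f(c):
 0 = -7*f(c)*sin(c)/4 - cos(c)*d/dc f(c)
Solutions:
 f(c) = C1*cos(c)^(7/4)


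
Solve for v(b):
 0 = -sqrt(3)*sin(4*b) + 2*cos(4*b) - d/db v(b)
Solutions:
 v(b) = C1 + sin(4*b)/2 + sqrt(3)*cos(4*b)/4


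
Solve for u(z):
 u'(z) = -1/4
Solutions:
 u(z) = C1 - z/4


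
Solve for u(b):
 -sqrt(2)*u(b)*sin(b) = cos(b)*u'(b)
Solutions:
 u(b) = C1*cos(b)^(sqrt(2))


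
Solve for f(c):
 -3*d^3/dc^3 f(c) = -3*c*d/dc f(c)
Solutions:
 f(c) = C1 + Integral(C2*airyai(c) + C3*airybi(c), c)


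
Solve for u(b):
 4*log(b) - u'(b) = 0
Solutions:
 u(b) = C1 + 4*b*log(b) - 4*b


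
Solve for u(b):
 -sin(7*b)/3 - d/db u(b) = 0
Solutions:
 u(b) = C1 + cos(7*b)/21


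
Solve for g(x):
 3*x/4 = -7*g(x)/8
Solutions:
 g(x) = -6*x/7


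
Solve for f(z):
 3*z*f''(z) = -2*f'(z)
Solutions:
 f(z) = C1 + C2*z^(1/3)


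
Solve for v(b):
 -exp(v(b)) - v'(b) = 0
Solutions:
 v(b) = log(1/(C1 + b))


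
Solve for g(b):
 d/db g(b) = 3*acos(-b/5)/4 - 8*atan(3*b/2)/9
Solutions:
 g(b) = C1 + 3*b*acos(-b/5)/4 - 8*b*atan(3*b/2)/9 + 3*sqrt(25 - b^2)/4 + 8*log(9*b^2 + 4)/27


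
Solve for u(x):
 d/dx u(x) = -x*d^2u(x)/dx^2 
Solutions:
 u(x) = C1 + C2*log(x)


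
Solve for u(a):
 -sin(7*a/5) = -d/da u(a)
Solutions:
 u(a) = C1 - 5*cos(7*a/5)/7


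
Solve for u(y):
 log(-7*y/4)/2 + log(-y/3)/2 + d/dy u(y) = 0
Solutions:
 u(y) = C1 - y*log(-y) + y*(-log(7) + log(2) + 1 + log(21)/2)


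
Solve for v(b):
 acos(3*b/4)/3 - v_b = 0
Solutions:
 v(b) = C1 + b*acos(3*b/4)/3 - sqrt(16 - 9*b^2)/9


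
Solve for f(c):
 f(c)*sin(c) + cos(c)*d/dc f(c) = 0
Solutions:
 f(c) = C1*cos(c)


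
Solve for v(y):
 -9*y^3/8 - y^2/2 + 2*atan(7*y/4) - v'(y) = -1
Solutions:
 v(y) = C1 - 9*y^4/32 - y^3/6 + 2*y*atan(7*y/4) + y - 4*log(49*y^2 + 16)/7


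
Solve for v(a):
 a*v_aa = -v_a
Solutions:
 v(a) = C1 + C2*log(a)


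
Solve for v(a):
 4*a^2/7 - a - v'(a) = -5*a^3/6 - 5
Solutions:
 v(a) = C1 + 5*a^4/24 + 4*a^3/21 - a^2/2 + 5*a


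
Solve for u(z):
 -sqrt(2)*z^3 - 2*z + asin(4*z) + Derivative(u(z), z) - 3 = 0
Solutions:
 u(z) = C1 + sqrt(2)*z^4/4 + z^2 - z*asin(4*z) + 3*z - sqrt(1 - 16*z^2)/4


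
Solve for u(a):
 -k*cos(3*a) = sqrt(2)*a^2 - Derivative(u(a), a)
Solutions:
 u(a) = C1 + sqrt(2)*a^3/3 + k*sin(3*a)/3


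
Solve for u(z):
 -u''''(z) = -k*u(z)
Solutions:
 u(z) = C1*exp(-k^(1/4)*z) + C2*exp(k^(1/4)*z) + C3*exp(-I*k^(1/4)*z) + C4*exp(I*k^(1/4)*z)


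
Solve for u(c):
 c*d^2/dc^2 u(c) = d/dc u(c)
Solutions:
 u(c) = C1 + C2*c^2


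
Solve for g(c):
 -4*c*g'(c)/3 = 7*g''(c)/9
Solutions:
 g(c) = C1 + C2*erf(sqrt(42)*c/7)


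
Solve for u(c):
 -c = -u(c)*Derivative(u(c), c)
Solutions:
 u(c) = -sqrt(C1 + c^2)
 u(c) = sqrt(C1 + c^2)


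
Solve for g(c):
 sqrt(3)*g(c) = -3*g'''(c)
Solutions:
 g(c) = C3*exp(-3^(5/6)*c/3) + (C1*sin(3^(1/3)*c/2) + C2*cos(3^(1/3)*c/2))*exp(3^(5/6)*c/6)


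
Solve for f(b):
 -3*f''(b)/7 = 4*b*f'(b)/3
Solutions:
 f(b) = C1 + C2*erf(sqrt(14)*b/3)


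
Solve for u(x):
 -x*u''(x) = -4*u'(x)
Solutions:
 u(x) = C1 + C2*x^5


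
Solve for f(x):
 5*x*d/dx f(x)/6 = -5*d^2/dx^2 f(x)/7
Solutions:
 f(x) = C1 + C2*erf(sqrt(21)*x/6)


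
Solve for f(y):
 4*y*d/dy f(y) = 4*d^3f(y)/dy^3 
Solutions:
 f(y) = C1 + Integral(C2*airyai(y) + C3*airybi(y), y)


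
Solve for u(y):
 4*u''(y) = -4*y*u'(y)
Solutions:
 u(y) = C1 + C2*erf(sqrt(2)*y/2)


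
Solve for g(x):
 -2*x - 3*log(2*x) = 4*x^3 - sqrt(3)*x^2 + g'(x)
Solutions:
 g(x) = C1 - x^4 + sqrt(3)*x^3/3 - x^2 - 3*x*log(x) - x*log(8) + 3*x


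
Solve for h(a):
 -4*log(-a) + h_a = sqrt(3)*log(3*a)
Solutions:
 h(a) = C1 + a*(sqrt(3) + 4)*log(a) + a*(-4 - sqrt(3) + sqrt(3)*log(3) + 4*I*pi)


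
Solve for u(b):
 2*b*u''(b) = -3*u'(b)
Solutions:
 u(b) = C1 + C2/sqrt(b)


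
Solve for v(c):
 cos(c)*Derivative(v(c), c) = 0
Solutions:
 v(c) = C1


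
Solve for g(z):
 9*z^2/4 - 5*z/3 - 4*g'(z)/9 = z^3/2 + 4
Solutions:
 g(z) = C1 - 9*z^4/32 + 27*z^3/16 - 15*z^2/8 - 9*z


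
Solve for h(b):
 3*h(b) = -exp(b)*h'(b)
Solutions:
 h(b) = C1*exp(3*exp(-b))


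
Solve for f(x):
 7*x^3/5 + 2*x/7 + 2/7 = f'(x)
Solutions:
 f(x) = C1 + 7*x^4/20 + x^2/7 + 2*x/7


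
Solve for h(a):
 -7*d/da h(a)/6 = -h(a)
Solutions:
 h(a) = C1*exp(6*a/7)


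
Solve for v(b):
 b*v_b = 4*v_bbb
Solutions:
 v(b) = C1 + Integral(C2*airyai(2^(1/3)*b/2) + C3*airybi(2^(1/3)*b/2), b)


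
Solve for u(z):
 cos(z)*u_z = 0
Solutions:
 u(z) = C1


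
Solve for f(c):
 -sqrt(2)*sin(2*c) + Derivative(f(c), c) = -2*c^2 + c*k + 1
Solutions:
 f(c) = C1 - 2*c^3/3 + c^2*k/2 + c - sqrt(2)*cos(2*c)/2


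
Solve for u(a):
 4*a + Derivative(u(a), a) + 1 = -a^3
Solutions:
 u(a) = C1 - a^4/4 - 2*a^2 - a


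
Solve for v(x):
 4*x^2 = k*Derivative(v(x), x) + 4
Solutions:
 v(x) = C1 + 4*x^3/(3*k) - 4*x/k


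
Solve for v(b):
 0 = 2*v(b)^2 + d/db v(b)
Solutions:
 v(b) = 1/(C1 + 2*b)


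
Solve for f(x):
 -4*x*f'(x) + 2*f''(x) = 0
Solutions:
 f(x) = C1 + C2*erfi(x)


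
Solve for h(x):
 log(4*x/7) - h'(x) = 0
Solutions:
 h(x) = C1 + x*log(x) - x + x*log(4/7)


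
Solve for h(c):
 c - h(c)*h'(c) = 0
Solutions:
 h(c) = -sqrt(C1 + c^2)
 h(c) = sqrt(C1 + c^2)


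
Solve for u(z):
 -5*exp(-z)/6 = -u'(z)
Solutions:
 u(z) = C1 - 5*exp(-z)/6


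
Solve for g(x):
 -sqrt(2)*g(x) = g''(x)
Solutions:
 g(x) = C1*sin(2^(1/4)*x) + C2*cos(2^(1/4)*x)


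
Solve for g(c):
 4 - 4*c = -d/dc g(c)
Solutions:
 g(c) = C1 + 2*c^2 - 4*c


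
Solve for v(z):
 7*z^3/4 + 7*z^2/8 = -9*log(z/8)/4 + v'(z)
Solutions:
 v(z) = C1 + 7*z^4/16 + 7*z^3/24 + 9*z*log(z)/4 - 27*z*log(2)/4 - 9*z/4


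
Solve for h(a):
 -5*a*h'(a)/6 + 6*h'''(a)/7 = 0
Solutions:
 h(a) = C1 + Integral(C2*airyai(210^(1/3)*a/6) + C3*airybi(210^(1/3)*a/6), a)


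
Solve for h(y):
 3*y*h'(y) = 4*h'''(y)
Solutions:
 h(y) = C1 + Integral(C2*airyai(6^(1/3)*y/2) + C3*airybi(6^(1/3)*y/2), y)


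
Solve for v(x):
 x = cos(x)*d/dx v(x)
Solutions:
 v(x) = C1 + Integral(x/cos(x), x)


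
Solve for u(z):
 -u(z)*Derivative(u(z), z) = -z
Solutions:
 u(z) = -sqrt(C1 + z^2)
 u(z) = sqrt(C1 + z^2)


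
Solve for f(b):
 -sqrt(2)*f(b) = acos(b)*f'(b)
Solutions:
 f(b) = C1*exp(-sqrt(2)*Integral(1/acos(b), b))


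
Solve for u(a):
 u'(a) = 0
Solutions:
 u(a) = C1


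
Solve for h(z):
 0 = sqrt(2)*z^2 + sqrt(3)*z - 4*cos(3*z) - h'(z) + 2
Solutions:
 h(z) = C1 + sqrt(2)*z^3/3 + sqrt(3)*z^2/2 + 2*z - 4*sin(3*z)/3


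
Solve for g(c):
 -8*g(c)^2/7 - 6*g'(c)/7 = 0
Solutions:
 g(c) = 3/(C1 + 4*c)


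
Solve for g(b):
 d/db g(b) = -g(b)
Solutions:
 g(b) = C1*exp(-b)


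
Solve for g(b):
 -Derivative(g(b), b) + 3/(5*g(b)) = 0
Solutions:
 g(b) = -sqrt(C1 + 30*b)/5
 g(b) = sqrt(C1 + 30*b)/5


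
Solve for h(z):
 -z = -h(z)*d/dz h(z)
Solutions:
 h(z) = -sqrt(C1 + z^2)
 h(z) = sqrt(C1 + z^2)


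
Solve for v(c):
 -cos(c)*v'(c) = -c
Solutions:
 v(c) = C1 + Integral(c/cos(c), c)


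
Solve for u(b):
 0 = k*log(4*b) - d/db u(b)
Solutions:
 u(b) = C1 + b*k*log(b) - b*k + b*k*log(4)


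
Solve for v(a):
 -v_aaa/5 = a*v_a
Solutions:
 v(a) = C1 + Integral(C2*airyai(-5^(1/3)*a) + C3*airybi(-5^(1/3)*a), a)


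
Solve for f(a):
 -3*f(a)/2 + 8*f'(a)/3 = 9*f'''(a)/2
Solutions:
 f(a) = C1*exp(2^(1/3)*a*(32/(sqrt(42665) + 243)^(1/3) + 2^(1/3)*(sqrt(42665) + 243)^(1/3))/36)*sin(2^(1/3)*sqrt(3)*a*(-2^(1/3)*(sqrt(42665) + 243)^(1/3) + 32/(sqrt(42665) + 243)^(1/3))/36) + C2*exp(2^(1/3)*a*(32/(sqrt(42665) + 243)^(1/3) + 2^(1/3)*(sqrt(42665) + 243)^(1/3))/36)*cos(2^(1/3)*sqrt(3)*a*(-2^(1/3)*(sqrt(42665) + 243)^(1/3) + 32/(sqrt(42665) + 243)^(1/3))/36) + C3*exp(-2^(1/3)*a*(32/(sqrt(42665) + 243)^(1/3) + 2^(1/3)*(sqrt(42665) + 243)^(1/3))/18)


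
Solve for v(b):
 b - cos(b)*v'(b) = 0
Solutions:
 v(b) = C1 + Integral(b/cos(b), b)


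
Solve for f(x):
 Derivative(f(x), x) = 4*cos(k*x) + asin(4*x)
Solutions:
 f(x) = C1 + x*asin(4*x) + sqrt(1 - 16*x^2)/4 + 4*Piecewise((sin(k*x)/k, Ne(k, 0)), (x, True))


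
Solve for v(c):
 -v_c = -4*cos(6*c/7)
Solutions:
 v(c) = C1 + 14*sin(6*c/7)/3


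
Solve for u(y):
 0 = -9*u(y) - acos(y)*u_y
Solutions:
 u(y) = C1*exp(-9*Integral(1/acos(y), y))


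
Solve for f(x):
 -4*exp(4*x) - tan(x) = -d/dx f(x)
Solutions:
 f(x) = C1 + exp(4*x) - log(cos(x))


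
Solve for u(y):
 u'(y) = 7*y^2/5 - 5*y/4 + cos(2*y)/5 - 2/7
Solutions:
 u(y) = C1 + 7*y^3/15 - 5*y^2/8 - 2*y/7 + sin(2*y)/10


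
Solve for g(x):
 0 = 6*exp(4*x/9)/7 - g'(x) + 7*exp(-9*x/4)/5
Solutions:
 g(x) = C1 + 27*exp(4*x/9)/14 - 28*exp(-9*x/4)/45


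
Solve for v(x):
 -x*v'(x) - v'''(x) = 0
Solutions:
 v(x) = C1 + Integral(C2*airyai(-x) + C3*airybi(-x), x)


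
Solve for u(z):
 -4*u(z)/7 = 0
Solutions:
 u(z) = 0


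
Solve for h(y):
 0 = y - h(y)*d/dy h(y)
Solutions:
 h(y) = -sqrt(C1 + y^2)
 h(y) = sqrt(C1 + y^2)


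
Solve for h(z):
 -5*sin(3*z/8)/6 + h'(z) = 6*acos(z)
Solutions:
 h(z) = C1 + 6*z*acos(z) - 6*sqrt(1 - z^2) - 20*cos(3*z/8)/9


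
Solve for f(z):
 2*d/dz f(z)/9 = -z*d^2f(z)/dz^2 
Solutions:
 f(z) = C1 + C2*z^(7/9)


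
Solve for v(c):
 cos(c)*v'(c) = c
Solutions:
 v(c) = C1 + Integral(c/cos(c), c)


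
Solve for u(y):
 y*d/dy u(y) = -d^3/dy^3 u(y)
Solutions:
 u(y) = C1 + Integral(C2*airyai(-y) + C3*airybi(-y), y)


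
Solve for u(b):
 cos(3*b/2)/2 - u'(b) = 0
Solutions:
 u(b) = C1 + sin(3*b/2)/3


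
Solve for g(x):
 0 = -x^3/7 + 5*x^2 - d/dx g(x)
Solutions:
 g(x) = C1 - x^4/28 + 5*x^3/3


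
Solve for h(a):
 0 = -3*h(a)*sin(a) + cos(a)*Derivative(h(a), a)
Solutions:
 h(a) = C1/cos(a)^3


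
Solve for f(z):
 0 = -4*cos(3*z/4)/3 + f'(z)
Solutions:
 f(z) = C1 + 16*sin(3*z/4)/9


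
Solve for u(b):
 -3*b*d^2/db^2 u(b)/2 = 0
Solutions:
 u(b) = C1 + C2*b


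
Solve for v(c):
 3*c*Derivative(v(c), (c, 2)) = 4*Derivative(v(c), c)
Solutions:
 v(c) = C1 + C2*c^(7/3)


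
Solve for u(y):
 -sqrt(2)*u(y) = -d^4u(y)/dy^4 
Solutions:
 u(y) = C1*exp(-2^(1/8)*y) + C2*exp(2^(1/8)*y) + C3*sin(2^(1/8)*y) + C4*cos(2^(1/8)*y)


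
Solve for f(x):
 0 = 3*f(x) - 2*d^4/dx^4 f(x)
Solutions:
 f(x) = C1*exp(-2^(3/4)*3^(1/4)*x/2) + C2*exp(2^(3/4)*3^(1/4)*x/2) + C3*sin(2^(3/4)*3^(1/4)*x/2) + C4*cos(2^(3/4)*3^(1/4)*x/2)


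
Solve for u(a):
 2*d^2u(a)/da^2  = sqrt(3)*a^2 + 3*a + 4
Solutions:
 u(a) = C1 + C2*a + sqrt(3)*a^4/24 + a^3/4 + a^2


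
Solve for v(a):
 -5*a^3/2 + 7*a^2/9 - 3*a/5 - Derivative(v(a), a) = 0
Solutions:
 v(a) = C1 - 5*a^4/8 + 7*a^3/27 - 3*a^2/10


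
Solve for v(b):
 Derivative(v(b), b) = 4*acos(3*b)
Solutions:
 v(b) = C1 + 4*b*acos(3*b) - 4*sqrt(1 - 9*b^2)/3


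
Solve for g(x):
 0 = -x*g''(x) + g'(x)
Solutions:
 g(x) = C1 + C2*x^2


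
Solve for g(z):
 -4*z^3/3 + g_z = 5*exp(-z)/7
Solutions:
 g(z) = C1 + z^4/3 - 5*exp(-z)/7


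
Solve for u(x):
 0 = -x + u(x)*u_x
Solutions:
 u(x) = -sqrt(C1 + x^2)
 u(x) = sqrt(C1 + x^2)


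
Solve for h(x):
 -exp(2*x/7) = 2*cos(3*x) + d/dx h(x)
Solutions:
 h(x) = C1 - 7*exp(2*x/7)/2 - 2*sin(3*x)/3


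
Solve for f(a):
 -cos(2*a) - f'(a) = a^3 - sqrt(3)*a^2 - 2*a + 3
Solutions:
 f(a) = C1 - a^4/4 + sqrt(3)*a^3/3 + a^2 - 3*a - sin(2*a)/2


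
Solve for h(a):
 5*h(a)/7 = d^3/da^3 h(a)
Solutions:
 h(a) = C3*exp(5^(1/3)*7^(2/3)*a/7) + (C1*sin(sqrt(3)*5^(1/3)*7^(2/3)*a/14) + C2*cos(sqrt(3)*5^(1/3)*7^(2/3)*a/14))*exp(-5^(1/3)*7^(2/3)*a/14)


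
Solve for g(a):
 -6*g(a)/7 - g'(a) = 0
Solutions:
 g(a) = C1*exp(-6*a/7)


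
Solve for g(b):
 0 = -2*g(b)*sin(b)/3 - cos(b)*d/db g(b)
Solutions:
 g(b) = C1*cos(b)^(2/3)


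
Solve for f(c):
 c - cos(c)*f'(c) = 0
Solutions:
 f(c) = C1 + Integral(c/cos(c), c)


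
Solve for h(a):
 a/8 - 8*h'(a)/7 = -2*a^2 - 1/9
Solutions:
 h(a) = C1 + 7*a^3/12 + 7*a^2/128 + 7*a/72


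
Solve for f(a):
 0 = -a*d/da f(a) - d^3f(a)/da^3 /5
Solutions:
 f(a) = C1 + Integral(C2*airyai(-5^(1/3)*a) + C3*airybi(-5^(1/3)*a), a)


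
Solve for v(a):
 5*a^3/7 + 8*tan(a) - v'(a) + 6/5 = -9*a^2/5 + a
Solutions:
 v(a) = C1 + 5*a^4/28 + 3*a^3/5 - a^2/2 + 6*a/5 - 8*log(cos(a))


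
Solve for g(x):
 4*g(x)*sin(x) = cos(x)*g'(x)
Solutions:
 g(x) = C1/cos(x)^4


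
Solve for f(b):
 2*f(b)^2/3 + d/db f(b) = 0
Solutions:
 f(b) = 3/(C1 + 2*b)


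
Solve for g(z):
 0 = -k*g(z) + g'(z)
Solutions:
 g(z) = C1*exp(k*z)


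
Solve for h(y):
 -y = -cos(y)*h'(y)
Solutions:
 h(y) = C1 + Integral(y/cos(y), y)


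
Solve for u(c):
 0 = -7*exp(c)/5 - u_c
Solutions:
 u(c) = C1 - 7*exp(c)/5


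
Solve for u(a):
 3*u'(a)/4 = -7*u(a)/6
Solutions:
 u(a) = C1*exp(-14*a/9)


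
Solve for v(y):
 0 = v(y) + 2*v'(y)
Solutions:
 v(y) = C1*exp(-y/2)


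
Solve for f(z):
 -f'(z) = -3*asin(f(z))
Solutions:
 Integral(1/asin(_y), (_y, f(z))) = C1 + 3*z


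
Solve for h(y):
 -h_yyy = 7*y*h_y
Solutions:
 h(y) = C1 + Integral(C2*airyai(-7^(1/3)*y) + C3*airybi(-7^(1/3)*y), y)


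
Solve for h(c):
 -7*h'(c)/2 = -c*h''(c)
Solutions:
 h(c) = C1 + C2*c^(9/2)


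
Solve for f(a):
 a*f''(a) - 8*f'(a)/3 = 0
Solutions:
 f(a) = C1 + C2*a^(11/3)


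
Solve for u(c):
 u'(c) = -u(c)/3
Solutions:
 u(c) = C1*exp(-c/3)


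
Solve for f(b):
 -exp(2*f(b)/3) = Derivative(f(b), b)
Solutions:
 f(b) = 3*log(-sqrt(-1/(C1 - b))) - 3*log(2) + 3*log(6)/2
 f(b) = 3*log(-1/(C1 - b))/2 - 3*log(2) + 3*log(6)/2


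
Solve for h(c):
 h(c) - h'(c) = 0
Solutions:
 h(c) = C1*exp(c)


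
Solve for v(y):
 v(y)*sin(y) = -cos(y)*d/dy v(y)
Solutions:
 v(y) = C1*cos(y)


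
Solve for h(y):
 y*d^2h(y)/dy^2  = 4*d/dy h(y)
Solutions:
 h(y) = C1 + C2*y^5


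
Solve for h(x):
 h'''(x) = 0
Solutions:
 h(x) = C1 + C2*x + C3*x^2


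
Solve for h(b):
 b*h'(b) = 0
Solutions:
 h(b) = C1


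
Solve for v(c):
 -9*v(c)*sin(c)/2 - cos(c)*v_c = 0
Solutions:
 v(c) = C1*cos(c)^(9/2)


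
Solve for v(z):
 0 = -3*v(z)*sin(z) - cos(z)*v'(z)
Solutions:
 v(z) = C1*cos(z)^3


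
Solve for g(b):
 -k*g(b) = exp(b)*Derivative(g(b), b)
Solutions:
 g(b) = C1*exp(k*exp(-b))


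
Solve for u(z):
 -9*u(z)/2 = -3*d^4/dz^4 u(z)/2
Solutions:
 u(z) = C1*exp(-3^(1/4)*z) + C2*exp(3^(1/4)*z) + C3*sin(3^(1/4)*z) + C4*cos(3^(1/4)*z)


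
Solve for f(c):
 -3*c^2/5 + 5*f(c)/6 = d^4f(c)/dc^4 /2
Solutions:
 f(c) = C1*exp(-3^(3/4)*5^(1/4)*c/3) + C2*exp(3^(3/4)*5^(1/4)*c/3) + C3*sin(3^(3/4)*5^(1/4)*c/3) + C4*cos(3^(3/4)*5^(1/4)*c/3) + 18*c^2/25


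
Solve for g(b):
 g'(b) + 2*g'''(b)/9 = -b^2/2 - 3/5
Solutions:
 g(b) = C1 + C2*sin(3*sqrt(2)*b/2) + C3*cos(3*sqrt(2)*b/2) - b^3/6 - 17*b/45


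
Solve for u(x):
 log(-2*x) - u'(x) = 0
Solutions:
 u(x) = C1 + x*log(-x) + x*(-1 + log(2))


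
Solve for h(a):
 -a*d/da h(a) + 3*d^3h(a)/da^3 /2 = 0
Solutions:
 h(a) = C1 + Integral(C2*airyai(2^(1/3)*3^(2/3)*a/3) + C3*airybi(2^(1/3)*3^(2/3)*a/3), a)


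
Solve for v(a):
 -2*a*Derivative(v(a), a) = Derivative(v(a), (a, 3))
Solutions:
 v(a) = C1 + Integral(C2*airyai(-2^(1/3)*a) + C3*airybi(-2^(1/3)*a), a)


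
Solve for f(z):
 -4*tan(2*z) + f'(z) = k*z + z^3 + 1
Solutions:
 f(z) = C1 + k*z^2/2 + z^4/4 + z - 2*log(cos(2*z))


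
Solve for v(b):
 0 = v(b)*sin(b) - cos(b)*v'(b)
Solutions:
 v(b) = C1/cos(b)


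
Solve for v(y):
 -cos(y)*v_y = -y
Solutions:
 v(y) = C1 + Integral(y/cos(y), y)


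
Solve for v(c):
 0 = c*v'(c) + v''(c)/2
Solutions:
 v(c) = C1 + C2*erf(c)


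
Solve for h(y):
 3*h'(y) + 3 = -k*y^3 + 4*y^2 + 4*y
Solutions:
 h(y) = C1 - k*y^4/12 + 4*y^3/9 + 2*y^2/3 - y


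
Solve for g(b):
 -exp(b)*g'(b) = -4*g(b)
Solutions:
 g(b) = C1*exp(-4*exp(-b))


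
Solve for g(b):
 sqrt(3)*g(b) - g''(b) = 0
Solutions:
 g(b) = C1*exp(-3^(1/4)*b) + C2*exp(3^(1/4)*b)


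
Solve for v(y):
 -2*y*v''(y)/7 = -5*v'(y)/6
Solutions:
 v(y) = C1 + C2*y^(47/12)


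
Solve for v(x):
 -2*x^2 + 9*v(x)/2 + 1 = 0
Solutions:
 v(x) = 4*x^2/9 - 2/9


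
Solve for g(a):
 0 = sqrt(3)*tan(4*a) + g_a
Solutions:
 g(a) = C1 + sqrt(3)*log(cos(4*a))/4


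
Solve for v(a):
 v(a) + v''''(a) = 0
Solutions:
 v(a) = (C1*sin(sqrt(2)*a/2) + C2*cos(sqrt(2)*a/2))*exp(-sqrt(2)*a/2) + (C3*sin(sqrt(2)*a/2) + C4*cos(sqrt(2)*a/2))*exp(sqrt(2)*a/2)


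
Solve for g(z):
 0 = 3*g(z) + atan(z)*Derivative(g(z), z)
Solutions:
 g(z) = C1*exp(-3*Integral(1/atan(z), z))


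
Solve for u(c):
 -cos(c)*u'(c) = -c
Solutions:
 u(c) = C1 + Integral(c/cos(c), c)


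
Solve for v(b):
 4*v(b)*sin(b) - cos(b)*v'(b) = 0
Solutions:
 v(b) = C1/cos(b)^4


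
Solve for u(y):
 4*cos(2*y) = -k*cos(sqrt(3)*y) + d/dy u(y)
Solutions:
 u(y) = C1 + sqrt(3)*k*sin(sqrt(3)*y)/3 + 2*sin(2*y)


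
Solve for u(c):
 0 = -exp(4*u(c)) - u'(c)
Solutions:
 u(c) = log(-I*(1/(C1 + 4*c))^(1/4))
 u(c) = log(I*(1/(C1 + 4*c))^(1/4))
 u(c) = log(-(1/(C1 + 4*c))^(1/4))
 u(c) = log(1/(C1 + 4*c))/4


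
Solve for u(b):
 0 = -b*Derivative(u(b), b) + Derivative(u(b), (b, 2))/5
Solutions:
 u(b) = C1 + C2*erfi(sqrt(10)*b/2)


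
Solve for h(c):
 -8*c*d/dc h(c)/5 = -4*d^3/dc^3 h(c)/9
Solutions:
 h(c) = C1 + Integral(C2*airyai(18^(1/3)*5^(2/3)*c/5) + C3*airybi(18^(1/3)*5^(2/3)*c/5), c)


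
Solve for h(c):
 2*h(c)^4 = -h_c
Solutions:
 h(c) = (-3^(2/3) - 3*3^(1/6)*I)*(1/(C1 + 2*c))^(1/3)/6
 h(c) = (-3^(2/3) + 3*3^(1/6)*I)*(1/(C1 + 2*c))^(1/3)/6
 h(c) = (1/(C1 + 6*c))^(1/3)


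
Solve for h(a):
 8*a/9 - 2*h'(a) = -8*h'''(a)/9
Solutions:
 h(a) = C1 + C2*exp(-3*a/2) + C3*exp(3*a/2) + 2*a^2/9


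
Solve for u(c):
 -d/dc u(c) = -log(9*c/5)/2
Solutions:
 u(c) = C1 + c*log(c)/2 - c*log(5)/2 - c/2 + c*log(3)


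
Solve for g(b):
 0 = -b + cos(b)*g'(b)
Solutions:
 g(b) = C1 + Integral(b/cos(b), b)


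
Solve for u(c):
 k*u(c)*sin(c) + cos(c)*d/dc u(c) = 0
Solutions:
 u(c) = C1*exp(k*log(cos(c)))


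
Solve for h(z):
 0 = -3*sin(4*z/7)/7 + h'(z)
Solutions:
 h(z) = C1 - 3*cos(4*z/7)/4


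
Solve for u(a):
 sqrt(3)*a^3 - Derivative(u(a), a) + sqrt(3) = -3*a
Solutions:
 u(a) = C1 + sqrt(3)*a^4/4 + 3*a^2/2 + sqrt(3)*a


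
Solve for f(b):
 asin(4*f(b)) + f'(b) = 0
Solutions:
 Integral(1/asin(4*_y), (_y, f(b))) = C1 - b


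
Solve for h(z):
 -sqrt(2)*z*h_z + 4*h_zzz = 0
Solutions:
 h(z) = C1 + Integral(C2*airyai(sqrt(2)*z/2) + C3*airybi(sqrt(2)*z/2), z)


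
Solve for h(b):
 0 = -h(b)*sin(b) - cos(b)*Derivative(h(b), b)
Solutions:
 h(b) = C1*cos(b)


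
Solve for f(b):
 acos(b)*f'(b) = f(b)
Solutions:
 f(b) = C1*exp(Integral(1/acos(b), b))


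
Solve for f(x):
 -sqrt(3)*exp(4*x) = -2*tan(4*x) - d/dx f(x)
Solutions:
 f(x) = C1 + sqrt(3)*exp(4*x)/4 + log(cos(4*x))/2


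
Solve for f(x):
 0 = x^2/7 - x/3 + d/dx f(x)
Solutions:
 f(x) = C1 - x^3/21 + x^2/6
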